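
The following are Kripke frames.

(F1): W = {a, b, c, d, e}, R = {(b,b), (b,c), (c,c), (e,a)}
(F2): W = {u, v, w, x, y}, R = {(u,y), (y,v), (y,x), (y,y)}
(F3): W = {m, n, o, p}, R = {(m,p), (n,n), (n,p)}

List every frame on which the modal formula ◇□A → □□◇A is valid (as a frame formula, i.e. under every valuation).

(F1)

This is the axiom for a generalized confluence (Geach) condition; its first-order frame correspondent is ∀x ∀y ∀z ((xRy ∧ xR²z) → ∃w (yRw ∧ zRw)).
(F1): ✓.
(F2): fails — uRy, uR²v but no t with yRt and vRt.
(F3): fails — nRn, nR²p but no w with nRw and pRw.
Valid on: (F1).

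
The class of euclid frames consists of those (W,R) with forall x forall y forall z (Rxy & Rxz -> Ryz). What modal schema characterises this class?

A defining formula is ◇s → □◇s (the 5 axiom).
Suppose ◇s→□◇s is valid. Take Rxy, Rxz and set V(s)={y}. Then ◇s at x, so □◇s at x, so ◇s at z, so some w with Rzw has s; w=y, i.e. Rzy. By symmetry of the argument, Ryz.

◇s → □◇s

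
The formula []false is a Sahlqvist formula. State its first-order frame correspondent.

Emptiness of R

This schema is the Ver axiom.
Its frame correspondent is emptiness of R — forall x forall y ~Rxy.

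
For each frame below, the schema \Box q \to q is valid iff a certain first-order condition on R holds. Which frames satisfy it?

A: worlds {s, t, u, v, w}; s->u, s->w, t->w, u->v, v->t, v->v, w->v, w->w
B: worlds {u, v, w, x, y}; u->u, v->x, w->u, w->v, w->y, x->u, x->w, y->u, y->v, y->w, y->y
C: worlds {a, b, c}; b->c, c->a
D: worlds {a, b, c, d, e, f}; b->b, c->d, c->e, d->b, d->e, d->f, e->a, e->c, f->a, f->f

none

Frame correspondent (Sahlqvist): \forall x Rxx — i.e. reflexivity.
A: fails — world s does not see itself.
B: fails — world v does not see itself.
C: fails — world a does not see itself.
D: fails — world a does not see itself.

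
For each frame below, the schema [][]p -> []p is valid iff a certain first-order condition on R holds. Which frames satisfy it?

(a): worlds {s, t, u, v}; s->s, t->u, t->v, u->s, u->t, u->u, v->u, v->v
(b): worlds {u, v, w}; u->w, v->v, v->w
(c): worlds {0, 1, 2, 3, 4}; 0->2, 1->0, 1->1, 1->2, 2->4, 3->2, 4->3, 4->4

The schema corresponds to density: forall x forall y (Rxy -> exists z (Rxz & Rzy)).
(a): holds.
(b): fails — Ruw but no z with Ruz and Rzw.
(c): fails — R32 but no z with R3z and Rz2.
Valid on: (a).

(a)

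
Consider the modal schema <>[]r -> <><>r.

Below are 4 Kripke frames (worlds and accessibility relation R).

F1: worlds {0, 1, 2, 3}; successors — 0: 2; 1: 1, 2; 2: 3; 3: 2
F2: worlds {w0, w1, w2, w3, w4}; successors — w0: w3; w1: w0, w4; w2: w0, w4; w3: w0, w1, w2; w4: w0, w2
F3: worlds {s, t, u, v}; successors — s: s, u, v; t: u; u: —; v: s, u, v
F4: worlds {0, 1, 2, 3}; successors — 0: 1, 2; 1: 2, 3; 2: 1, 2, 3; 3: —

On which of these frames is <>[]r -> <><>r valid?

F1, F2

The schema corresponds to a generalized confluence (Geach) condition: forall x forall y (xRy -> exists w (yRw & x R^2 w)).
F1: ✓.
F2: ✓.
F3: fails — sRu but no w with uRw and sR²w.
F4: fails — 1R3 but no w with 3Rw and 1R²w.
Valid on: F1, F2.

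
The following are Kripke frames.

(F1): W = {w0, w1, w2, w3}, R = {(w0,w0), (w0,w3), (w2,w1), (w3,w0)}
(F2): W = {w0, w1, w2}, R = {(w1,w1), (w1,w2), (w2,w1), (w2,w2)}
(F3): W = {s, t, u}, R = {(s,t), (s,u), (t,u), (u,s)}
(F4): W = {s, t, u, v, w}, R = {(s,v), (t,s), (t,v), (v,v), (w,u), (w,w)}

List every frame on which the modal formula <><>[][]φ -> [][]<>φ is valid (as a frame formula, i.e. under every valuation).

(F1), (F2)

This is the axiom for a generalized confluence (Geach) condition; its first-order frame correspondent is forall x forall y forall z ((x R^2 y & x R^2 z) -> exists w (y R^2 w & zRw)).
(F1): holds.
(F2): holds.
(F3): fails — sR²u, sR²u but no w with uR²w and uRw.
(F4): fails — wR²u, wR²u but no w* with uR²w* and uRw*.
Valid on: (F1), (F2).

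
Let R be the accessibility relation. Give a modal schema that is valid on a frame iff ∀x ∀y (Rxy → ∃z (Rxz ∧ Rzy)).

□□s → □s

A defining formula is □□s → □s (the C4 axiom).
Suppose □□s→□s is valid. Take Rxy and set V(s)={w : xR²w}. Then □□s at x, so □s at x, so s at y, i.e. ∃z(Rxz∧Rzy).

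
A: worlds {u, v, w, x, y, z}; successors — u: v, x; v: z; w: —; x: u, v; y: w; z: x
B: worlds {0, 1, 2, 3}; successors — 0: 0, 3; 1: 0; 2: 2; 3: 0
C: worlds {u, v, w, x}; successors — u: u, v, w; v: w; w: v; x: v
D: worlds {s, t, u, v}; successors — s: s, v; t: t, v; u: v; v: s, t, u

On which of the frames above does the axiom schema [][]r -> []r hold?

The schema corresponds to density: forall x forall y (Rxy -> exists z (Rxz & Rzy)).
A: fails — Rvz but no t with Rvt and Rtz.
B: holds.
C: fails — Rvw but no z with Rvz and Rzw.
D: fails — Ruv but no z with Ruz and Rzv.

B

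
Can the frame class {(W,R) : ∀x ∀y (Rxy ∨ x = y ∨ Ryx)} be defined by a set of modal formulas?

Not definable by any modal formula

Modal frame validity is preserved under disjoint unions.
Take 2 disjoint single-world reflexive frames: each is trivially connected, but their disjoint union has 2 worlds with no edge between distinct components, so it is not connected.
Hence connectedness of R is not modally definable.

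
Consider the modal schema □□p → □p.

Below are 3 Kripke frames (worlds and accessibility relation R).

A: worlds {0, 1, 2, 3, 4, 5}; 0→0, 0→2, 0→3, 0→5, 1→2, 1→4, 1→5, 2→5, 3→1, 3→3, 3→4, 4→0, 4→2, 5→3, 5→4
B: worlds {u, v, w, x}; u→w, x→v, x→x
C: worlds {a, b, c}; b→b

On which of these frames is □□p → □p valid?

Frame correspondent (Sahlqvist): ∀x ∀y (Rxy → ∃z (Rxz ∧ Rzy)) — i.e. density.
A: fails — R25 but no z with R2z and Rz5.
B: fails — Ruw but no z with Ruz and Rzw.
C: condition met.

C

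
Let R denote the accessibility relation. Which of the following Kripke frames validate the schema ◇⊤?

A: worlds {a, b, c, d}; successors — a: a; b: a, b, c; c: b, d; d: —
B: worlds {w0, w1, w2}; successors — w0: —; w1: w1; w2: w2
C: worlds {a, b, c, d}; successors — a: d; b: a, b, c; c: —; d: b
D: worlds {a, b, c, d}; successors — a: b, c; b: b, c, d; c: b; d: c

D

The schema corresponds to seriality: ∀x ∃y Rxy.
A: fails — world d has no successor.
B: fails — world w0 has no successor.
C: fails — world c has no successor.
D: condition met.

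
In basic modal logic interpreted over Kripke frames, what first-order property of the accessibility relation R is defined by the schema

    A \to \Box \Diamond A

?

symmetry

Suppose A→□◇A is valid. Take Rxy and set V(A)={x}. Then A at x, so □◇A at x, so ◇A at y, so some z with Ryz has A; z=x, i.e. Ryx.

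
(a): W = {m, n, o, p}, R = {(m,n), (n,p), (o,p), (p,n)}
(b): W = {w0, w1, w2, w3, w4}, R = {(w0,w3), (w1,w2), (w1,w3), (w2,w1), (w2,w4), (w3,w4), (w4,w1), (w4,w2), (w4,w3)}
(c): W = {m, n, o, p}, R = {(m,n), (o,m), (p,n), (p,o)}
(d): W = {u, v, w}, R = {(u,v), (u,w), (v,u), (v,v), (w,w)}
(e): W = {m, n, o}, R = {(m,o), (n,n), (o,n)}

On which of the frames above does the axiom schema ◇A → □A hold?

The schema corresponds to partial functionality: ∀x ∀y ∀z (Rxy ∧ Rxz → y = z).
(a): condition met.
(b): fails — w1 sees both w2 and w3.
(c): fails — p sees both n and o.
(d): fails — u sees both v and w.
(e): condition met.
Valid on: (a), (e).

(a), (e)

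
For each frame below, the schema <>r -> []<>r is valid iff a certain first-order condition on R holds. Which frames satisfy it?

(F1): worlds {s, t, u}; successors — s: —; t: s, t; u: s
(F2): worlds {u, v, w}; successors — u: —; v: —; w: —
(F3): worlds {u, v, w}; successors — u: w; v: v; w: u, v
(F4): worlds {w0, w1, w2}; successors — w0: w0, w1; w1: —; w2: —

(F2)

The schema corresponds to the Euclidean property: forall x forall y forall z (Rxy & Rxz -> Ryz).
(F1): fails — Rts and Rtt but not Rst.
(F2): ✓.
(F3): fails — Ruw and Ruw but not Rww.
(F4): fails — Rw0w1 and Rw0w1 but not Rw1w1.
Valid on: (F2).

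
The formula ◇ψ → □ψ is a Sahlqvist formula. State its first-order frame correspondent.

partial functionality: ∀x ∀y ∀z (Rxy ∧ Rxz → y = z)

Suppose ◇ψ→□ψ is valid. Take Rxy, Rxz and set V(ψ)={y}. Then ◇ψ at x, so □ψ at x, so ψ at z, i.e. z=y.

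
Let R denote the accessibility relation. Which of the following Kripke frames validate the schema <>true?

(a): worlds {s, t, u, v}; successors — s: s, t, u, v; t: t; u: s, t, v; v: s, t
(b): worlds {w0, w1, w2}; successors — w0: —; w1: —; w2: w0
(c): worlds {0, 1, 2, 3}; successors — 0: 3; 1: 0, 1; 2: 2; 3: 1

The schema corresponds to seriality: forall x exists y Rxy.
(a): satisfies the condition.
(b): fails — world w0 has no successor.
(c): satisfies the condition.

(a), (c)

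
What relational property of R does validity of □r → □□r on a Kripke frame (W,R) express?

Suppose □r→□□r is valid. Take Rxy, Ryz and set V(r)={w : Rxw}. Then □r at x, so □□r at x, so □r at y, so r at z, i.e. Rxz.
Conversely, on a frame with transitivity the schema holds at every world under every valuation.
Frame condition: ∀x ∀y ∀z (Rxy ∧ Ryz → Rxz).

Transitivity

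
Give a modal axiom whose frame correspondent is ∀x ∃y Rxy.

The condition is seriality. The D schema □q → ◇q defines it.
Suppose □q→◇q is valid. At any x set V(q)=W. Then □q at x, so ◇q at x, so x has a successor.

□q → ◇q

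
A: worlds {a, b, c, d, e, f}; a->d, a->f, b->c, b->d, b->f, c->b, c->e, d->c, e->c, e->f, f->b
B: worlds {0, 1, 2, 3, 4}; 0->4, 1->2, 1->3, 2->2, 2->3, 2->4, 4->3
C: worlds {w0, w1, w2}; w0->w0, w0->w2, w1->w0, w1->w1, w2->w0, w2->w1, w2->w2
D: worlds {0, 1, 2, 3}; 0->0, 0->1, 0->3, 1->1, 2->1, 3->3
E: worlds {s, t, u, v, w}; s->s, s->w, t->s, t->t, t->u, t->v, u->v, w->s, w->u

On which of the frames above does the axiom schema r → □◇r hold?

This is the axiom for symmetry; its first-order frame correspondent is ∀x ∀y (Rxy → Ryx).
A: fails — Rdc but not Rcd.
B: fails — R12 but not R21.
C: fails — Rw1w0 but not Rw0w1.
D: fails — R01 but not R10.
E: fails — Ruv but not Rvu.
Valid on no frame.

none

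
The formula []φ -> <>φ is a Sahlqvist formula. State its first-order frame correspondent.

Seriality

Suppose □φ→◇φ is valid. At any x set V(φ)=W. Then □φ at x, so ◇φ at x, so x has a successor.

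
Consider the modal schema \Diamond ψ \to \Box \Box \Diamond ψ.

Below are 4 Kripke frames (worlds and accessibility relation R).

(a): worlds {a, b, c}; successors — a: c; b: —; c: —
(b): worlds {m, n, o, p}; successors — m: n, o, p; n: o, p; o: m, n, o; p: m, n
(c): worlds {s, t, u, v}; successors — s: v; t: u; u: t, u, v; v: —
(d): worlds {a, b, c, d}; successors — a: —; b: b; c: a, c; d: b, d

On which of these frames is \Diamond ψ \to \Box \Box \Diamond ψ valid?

(a)

This is the axiom for a generalized confluence (Geach) condition; its first-order frame correspondent is \forall x \forall y \forall z ((xRy \wedge x R^2 z) \to \exists w (y = w \wedge zRw)).
(a): condition met.
(b): fails — mRn, mR²n but no w with n=w and nRw.
(c): fails — tRu, tR²v but no w with u=w and vRw.
(d): fails — cRa, cR²a but no w with a=w and aRw.
Valid on: (a).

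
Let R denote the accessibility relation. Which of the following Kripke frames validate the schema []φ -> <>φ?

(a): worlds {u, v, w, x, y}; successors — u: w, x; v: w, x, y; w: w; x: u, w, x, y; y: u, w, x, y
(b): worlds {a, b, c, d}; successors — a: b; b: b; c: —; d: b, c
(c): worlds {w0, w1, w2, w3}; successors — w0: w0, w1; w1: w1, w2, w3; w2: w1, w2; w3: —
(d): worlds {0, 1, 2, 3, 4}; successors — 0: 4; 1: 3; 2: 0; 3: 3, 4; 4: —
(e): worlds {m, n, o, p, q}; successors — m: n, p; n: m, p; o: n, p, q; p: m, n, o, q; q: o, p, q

(a), (e)

The schema corresponds to seriality: forall x exists y Rxy.
(a): ✓.
(b): fails — world c has no successor.
(c): fails — world w3 has no successor.
(d): fails — world 4 has no successor.
(e): ✓.
Valid on: (a), (e).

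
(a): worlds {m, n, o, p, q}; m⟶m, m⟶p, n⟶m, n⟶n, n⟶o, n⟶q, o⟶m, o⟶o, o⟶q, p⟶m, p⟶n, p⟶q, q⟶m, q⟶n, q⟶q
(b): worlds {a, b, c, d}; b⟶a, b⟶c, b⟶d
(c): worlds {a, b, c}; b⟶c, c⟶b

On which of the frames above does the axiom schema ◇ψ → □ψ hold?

(c)

This is the axiom for partial functionality; its first-order frame correspondent is ∀x ∀y ∀z (Rxy ∧ Rxz → y = z).
(a): fails — m sees both m and p.
(b): fails — b sees both a and c.
(c): condition met.
Valid on: (c).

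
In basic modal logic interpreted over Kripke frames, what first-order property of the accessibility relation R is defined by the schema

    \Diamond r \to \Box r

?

partial functionality

Suppose ◇r→□r is valid. Take Rxy, Rxz and set V(r)={y}. Then ◇r at x, so □r at x, so r at z, i.e. z=y.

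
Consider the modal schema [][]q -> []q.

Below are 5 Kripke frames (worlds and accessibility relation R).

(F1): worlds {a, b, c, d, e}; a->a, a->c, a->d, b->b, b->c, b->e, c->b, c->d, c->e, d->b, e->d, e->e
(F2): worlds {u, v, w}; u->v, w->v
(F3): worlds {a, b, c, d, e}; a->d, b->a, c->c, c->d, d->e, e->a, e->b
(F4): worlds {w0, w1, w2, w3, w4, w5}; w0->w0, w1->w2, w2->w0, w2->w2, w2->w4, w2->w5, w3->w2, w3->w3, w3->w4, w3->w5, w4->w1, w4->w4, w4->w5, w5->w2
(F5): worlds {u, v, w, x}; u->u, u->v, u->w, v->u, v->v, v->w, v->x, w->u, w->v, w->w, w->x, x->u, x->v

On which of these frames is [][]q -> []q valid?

This is the axiom for density; its first-order frame correspondent is forall x forall y (Rxy -> exists z (Rxz & Rzy)).
(F1): satisfies the condition.
(F2): fails — Ruv but no z with Ruz and Rzv.
(F3): fails — Reb but no z with Rez and Rzb.
(F4): satisfies the condition.
(F5): satisfies the condition.

(F1), (F4), (F5)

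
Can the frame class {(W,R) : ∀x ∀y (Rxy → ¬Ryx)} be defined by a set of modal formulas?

If a class were modally definable it would be closed under surjective bounded morphisms (Goldblatt–Thomason).
The 3-cycle (worlds a,b,c with a→b→c→a) is asymmetric. Mapping every world to a single reflexive point • is a surjective bounded morphism, and the reflexive point is not asymmetric (R•• but asymmetry requires ¬R••).
So the class is not modally definable.

Not modally definable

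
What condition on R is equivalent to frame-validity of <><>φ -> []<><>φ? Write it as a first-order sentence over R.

forall x forall y forall z ((x R^2 y & xRz) -> exists w (y = w & z R^2 w))

This is a Sahlqvist (Geach-type) schema ◇^2□^0φ → □^1◇^2φ.
First-order correspondent: forall x forall y forall z ((x R^2 y & xRz) -> exists w (y = w & z R^2 w)).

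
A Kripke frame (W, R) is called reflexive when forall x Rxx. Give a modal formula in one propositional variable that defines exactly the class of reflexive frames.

This is reflexivity; the standard corresponding axiom is T: □s → s.
Suppose □s→s is valid. At any x set V(s)={w : Rxw}. Then □s holds at x, so s holds at x, i.e. Rxx.

□s → s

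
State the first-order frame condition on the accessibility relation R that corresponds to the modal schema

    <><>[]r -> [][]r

This is a Sahlqvist (Geach-type) schema ◇^2□^1r → □^2◇^0r.
First-order correspondent: forall x forall y forall z ((x R^2 y & x R^2 z) -> exists w (yRw & z = w)).

forall x forall y forall z ((x R^2 y & x R^2 z) -> exists w (yRw & z = w))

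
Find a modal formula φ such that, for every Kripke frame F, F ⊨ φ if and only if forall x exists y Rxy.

□r → ◇r

The condition is seriality. The D schema □r → ◇r defines it.
Suppose □r→◇r is valid. At any x set V(r)=W. Then □r at x, so ◇r at x, so x has a successor.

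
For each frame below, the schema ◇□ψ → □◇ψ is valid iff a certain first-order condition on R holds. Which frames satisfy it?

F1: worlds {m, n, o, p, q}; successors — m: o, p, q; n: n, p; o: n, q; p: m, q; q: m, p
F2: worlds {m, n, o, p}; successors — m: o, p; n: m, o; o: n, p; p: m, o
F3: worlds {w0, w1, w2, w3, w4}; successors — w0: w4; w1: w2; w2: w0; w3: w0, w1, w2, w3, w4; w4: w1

none

This is the axiom for convergence; its first-order frame correspondent is ∀x ∀y ∀z (Rxy ∧ Rxz → ∃w (Ryw ∧ Rzw)).
F1: fails — Rmo and Rmq but o and q have no common successor.
F2: fails — Rmo and Rmp but o and p have no common successor.
F3: fails — Rw3w1 and Rw3w0 but w1 and w0 have no common successor.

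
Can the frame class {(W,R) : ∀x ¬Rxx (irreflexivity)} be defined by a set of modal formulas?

If a class were modally definable it would be closed under surjective bounded morphisms (Goldblatt–Thomason).
The 5-cycle (worlds a,b,c,d,e with a→b→c→d→e→a) is irreflexive, and the map sending every world to a single reflexive point • is a surjective bounded morphism (forth: every edge maps to (•,•); back: every world has a successor). So any modal formula valid on the 5-cycle is also valid on the reflexive point, which is not irreflexive.
So no modal formula (or set of formulas) defines exactly the irreflexive frames.

Not modally definable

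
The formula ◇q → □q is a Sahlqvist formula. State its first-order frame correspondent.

partial functionality

This schema is the CD axiom.
It corresponds to partial functionality: ∀x ∀y ∀z (Rxy ∧ Rxz → y = z).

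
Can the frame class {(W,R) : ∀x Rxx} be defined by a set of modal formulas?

This is a Sahlqvist condition; the T axiom □p → p defines it.
Suppose □p→p is valid. At any x set V(p)={w : Rxw}. Then □p holds at x, so p holds at x, i.e. Rxx.

Yes — defined by □p → p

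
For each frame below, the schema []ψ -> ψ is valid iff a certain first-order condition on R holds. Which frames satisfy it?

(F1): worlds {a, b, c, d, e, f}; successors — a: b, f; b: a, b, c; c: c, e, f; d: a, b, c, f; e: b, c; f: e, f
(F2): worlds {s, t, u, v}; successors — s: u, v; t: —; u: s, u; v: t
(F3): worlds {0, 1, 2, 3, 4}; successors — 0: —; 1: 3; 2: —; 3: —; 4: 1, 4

The schema corresponds to reflexivity: forall x Rxx.
(F1): fails — world a does not see itself.
(F2): fails — world s does not see itself.
(F3): fails — world 0 does not see itself.

none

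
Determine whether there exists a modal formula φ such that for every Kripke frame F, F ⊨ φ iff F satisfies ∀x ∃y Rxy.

The condition is seriality. A defining modal formula is □p → ◇p.
Suppose □p→◇p is valid. At any x set V(p)=W. Then □p at x, so ◇p at x, so x has a successor.

Definable; □p → ◇p defines it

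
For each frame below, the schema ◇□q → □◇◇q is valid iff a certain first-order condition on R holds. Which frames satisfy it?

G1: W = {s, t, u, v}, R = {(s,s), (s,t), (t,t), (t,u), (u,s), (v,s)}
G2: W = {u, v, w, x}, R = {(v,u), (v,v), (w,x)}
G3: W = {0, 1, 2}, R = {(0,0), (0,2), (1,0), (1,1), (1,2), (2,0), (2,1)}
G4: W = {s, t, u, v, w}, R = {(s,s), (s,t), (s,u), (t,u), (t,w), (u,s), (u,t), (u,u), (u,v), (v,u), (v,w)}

G1, G3

This is the axiom for a generalized confluence (Geach) condition; its first-order frame correspondent is ∀x ∀y ∀z ((xRy ∧ xRz) → ∃w (yRw ∧ zR²w)).
G1: satisfies the condition.
G2: fails — vRu, vRu but no t with uRt and uR²t.
G3: satisfies the condition.
G4: fails — tRu, tRw but no w* with uRw* and wR²w*.
Valid on: G1, G3.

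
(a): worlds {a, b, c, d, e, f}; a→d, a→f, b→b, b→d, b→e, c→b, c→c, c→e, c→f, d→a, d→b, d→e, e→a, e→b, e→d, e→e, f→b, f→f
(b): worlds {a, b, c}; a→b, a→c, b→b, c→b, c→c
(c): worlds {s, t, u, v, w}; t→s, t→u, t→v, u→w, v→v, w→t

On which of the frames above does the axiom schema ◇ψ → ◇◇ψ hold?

(b)

This is the axiom for a generalized confluence (Geach) condition; its first-order frame correspondent is ∀x ∀y (xRy → ∃w (y = w ∧ xR²w)).
(a): fails — aRd but no w with d=w and aR²w.
(b): satisfies the condition.
(c): fails — tRs but no w* with s=w* and tR²w*.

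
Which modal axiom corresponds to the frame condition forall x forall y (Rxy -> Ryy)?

This is shift-reflexivity; the standard corresponding axiom is T□: □(□r → r).
Suppose □(□r→r) is valid. Take Rxy and set V(r)={w : Ryw}. Then at y, □r holds; since □(□r→r) at x, □r→r at y, so r at y, i.e. Ryy.

□(□r → r)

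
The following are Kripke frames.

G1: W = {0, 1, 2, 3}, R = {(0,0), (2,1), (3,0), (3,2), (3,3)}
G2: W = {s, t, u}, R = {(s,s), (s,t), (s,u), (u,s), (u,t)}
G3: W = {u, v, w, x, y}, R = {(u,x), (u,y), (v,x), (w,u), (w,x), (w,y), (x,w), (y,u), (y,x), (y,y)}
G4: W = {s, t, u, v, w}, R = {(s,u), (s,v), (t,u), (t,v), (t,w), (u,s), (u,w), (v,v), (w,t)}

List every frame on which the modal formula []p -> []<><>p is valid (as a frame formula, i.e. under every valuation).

Frame correspondent (Sahlqvist): forall x forall z (xRz -> exists w (xRw & z R^2 w)) — i.e. a generalized confluence (Geach) condition.
G1: fails — 2R1 but no w with 2Rw and 1R²w.
G2: fails — sRt but no w with sRw and tR²w.
G3: ✓.
G4: ✓.

G3, G4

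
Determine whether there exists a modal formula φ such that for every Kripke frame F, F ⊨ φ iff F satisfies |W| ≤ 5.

Not modally definable

Modal frame validity is preserved under disjoint unions.
Any modal formula valid on each of 6 disjoint one-world frames is valid on their disjoint union (validity is preserved under disjoint unions). Each one-world frame has |W|=1≤5, but the union has |W|=6.
Hence having at most 5 worlds is not modally definable.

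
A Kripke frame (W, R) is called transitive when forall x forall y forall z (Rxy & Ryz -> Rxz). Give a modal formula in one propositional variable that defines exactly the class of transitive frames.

□s → □□s

This is transitivity; the standard corresponding axiom is 4: □s → □□s.
Suppose □s→□□s is valid. Take Rxy, Ryz and set V(s)={w : Rxw}. Then □s at x, so □□s at x, so □s at y, so s at z, i.e. Rxz.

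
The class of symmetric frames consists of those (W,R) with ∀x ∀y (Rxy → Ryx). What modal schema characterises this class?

This is symmetry; the standard corresponding axiom is B: p → □◇p.
Suppose p→□◇p is valid. Take Rxy and set V(p)={x}. Then p at x, so □◇p at x, so ◇p at y, so some z with Ryz has p; z=x, i.e. Ryx.

p → □◇p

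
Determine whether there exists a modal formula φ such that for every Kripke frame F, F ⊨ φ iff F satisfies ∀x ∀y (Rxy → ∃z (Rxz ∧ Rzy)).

Yes: it is density, defined by the C4 schema □□p → □p.

Yes — defined by □□p → □p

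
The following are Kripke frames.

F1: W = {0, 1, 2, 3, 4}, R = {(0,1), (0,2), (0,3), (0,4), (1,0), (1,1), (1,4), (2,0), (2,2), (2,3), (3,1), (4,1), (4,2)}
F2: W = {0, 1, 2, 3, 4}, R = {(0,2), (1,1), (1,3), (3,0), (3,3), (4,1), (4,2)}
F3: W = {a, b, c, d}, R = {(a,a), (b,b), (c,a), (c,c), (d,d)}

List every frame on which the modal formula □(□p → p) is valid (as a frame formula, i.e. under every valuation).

F3

The schema corresponds to shift-reflexivity: ∀x ∀y (Rxy → Ryy).
F1: fails — R10 but not R00.
F2: fails — R02 but not R22.
F3: satisfies the condition.
Valid on: F3.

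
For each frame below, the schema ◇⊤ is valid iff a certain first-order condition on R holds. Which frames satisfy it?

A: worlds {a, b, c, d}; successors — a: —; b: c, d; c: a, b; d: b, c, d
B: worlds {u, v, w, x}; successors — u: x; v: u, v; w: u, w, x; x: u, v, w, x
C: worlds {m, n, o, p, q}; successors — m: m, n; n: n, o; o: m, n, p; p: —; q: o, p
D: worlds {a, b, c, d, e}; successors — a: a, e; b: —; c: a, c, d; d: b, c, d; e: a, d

This is the axiom for seriality; its first-order frame correspondent is ∀x ∃y Rxy.
A: fails — world a has no successor.
B: holds.
C: fails — world p has no successor.
D: fails — world b has no successor.

B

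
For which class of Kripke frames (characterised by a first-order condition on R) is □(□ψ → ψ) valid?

shift-reflexivity

Suppose □(□ψ→ψ) is valid. Take Rxy and set V(ψ)={w : Ryw}. Then at y, □ψ holds; since □(□ψ→ψ) at x, □ψ→ψ at y, so ψ at y, i.e. Ryy.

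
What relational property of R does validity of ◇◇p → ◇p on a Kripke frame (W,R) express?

Transitivity

This is a form of the 4 axiom.
It corresponds to transitivity: ∀x ∀y ∀z (Rxy ∧ Ryz → Rxz).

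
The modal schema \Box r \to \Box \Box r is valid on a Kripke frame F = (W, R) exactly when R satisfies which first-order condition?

Transitivity

Suppose □r→□□r is valid. Take Rxy, Ryz and set V(r)={w : Rxw}. Then □r at x, so □□r at x, so □r at y, so r at z, i.e. Rxz.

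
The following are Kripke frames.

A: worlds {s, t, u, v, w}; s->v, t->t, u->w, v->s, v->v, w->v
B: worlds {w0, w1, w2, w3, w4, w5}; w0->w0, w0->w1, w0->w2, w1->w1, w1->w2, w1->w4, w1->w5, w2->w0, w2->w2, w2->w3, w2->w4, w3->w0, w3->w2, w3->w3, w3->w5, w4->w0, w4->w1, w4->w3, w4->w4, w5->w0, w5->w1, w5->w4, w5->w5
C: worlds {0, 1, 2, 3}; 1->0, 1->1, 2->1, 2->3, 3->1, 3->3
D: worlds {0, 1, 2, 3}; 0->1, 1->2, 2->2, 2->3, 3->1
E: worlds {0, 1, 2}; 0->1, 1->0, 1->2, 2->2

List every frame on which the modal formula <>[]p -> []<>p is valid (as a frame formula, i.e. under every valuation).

This is the axiom for convergence; its first-order frame correspondent is forall x forall y forall z (Rxy & Rxz -> exists w (Ryw & Rzw)).
A: condition met.
B: condition met.
C: fails — R10 and R10 but 0 and 0 have no common successor.
D: fails — R23 and R22 but 3 and 2 have no common successor.
E: fails — R12 and R10 but 2 and 0 have no common successor.

A, B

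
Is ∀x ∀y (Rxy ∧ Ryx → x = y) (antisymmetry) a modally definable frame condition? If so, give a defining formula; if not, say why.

No

Any modally definable frame class is closed under surjective bounded morphisms.
The 6-cycle (worlds 0,1,2,3,4,5 with 0→1→2→3→4→5→0) is antisymmetric. Sending even-indexed worlds to a and odd-indexed worlds to b is a surjective bounded morphism onto the two-world frame with a↔b, which is not antisymmetric.
Hence antisymmetry is not modally definable.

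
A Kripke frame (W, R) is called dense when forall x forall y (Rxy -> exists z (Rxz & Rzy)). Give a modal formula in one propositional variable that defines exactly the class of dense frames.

A defining formula is □□s → □s (the C4 axiom).

□□s → □s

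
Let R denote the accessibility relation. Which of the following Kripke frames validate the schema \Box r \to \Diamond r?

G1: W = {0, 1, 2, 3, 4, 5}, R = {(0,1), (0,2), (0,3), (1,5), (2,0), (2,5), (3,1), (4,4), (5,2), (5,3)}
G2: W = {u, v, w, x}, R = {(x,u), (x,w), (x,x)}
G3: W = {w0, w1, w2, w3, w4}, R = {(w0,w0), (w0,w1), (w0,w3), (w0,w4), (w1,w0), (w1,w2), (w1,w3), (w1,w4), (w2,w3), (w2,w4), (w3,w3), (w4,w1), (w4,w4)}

Frame correspondent (Sahlqvist): \forall x \exists y Rxy — i.e. seriality.
G1: satisfies the condition.
G2: fails — world u has no successor.
G3: satisfies the condition.
Valid on: G1, G3.

G1, G3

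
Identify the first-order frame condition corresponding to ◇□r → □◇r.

Suppose ◇□r→□◇r is valid. Take Rxy, Rxz and set V(r)={w : Ryw}. Then □r at y so ◇□r at x, so □◇r at x, so ◇r at z, giving w with Rzw and Ryw.
Conversely, any frame satisfying ∀x ∀y ∀z (Rxy ∧ Rxz → ∃w (Ryw ∧ Rzw)) validates the schema.
Frame condition: ∀x ∀y ∀z (Rxy ∧ Rxz → ∃w (Ryw ∧ Rzw)).

convergence: ∀x ∀y ∀z (Rxy ∧ Rxz → ∃w (Ryw ∧ Rzw))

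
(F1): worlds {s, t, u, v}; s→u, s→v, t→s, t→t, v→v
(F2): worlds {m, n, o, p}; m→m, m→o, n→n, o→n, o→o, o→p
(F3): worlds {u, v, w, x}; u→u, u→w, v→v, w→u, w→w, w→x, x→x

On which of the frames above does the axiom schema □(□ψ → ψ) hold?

(F3)

This is the axiom for shift-reflexivity; its first-order frame correspondent is ∀x ∀y (Rxy → Ryy).
(F1): fails — Rts but not Rss.
(F2): fails — Rop but not Rpp.
(F3): holds.
Valid on: (F3).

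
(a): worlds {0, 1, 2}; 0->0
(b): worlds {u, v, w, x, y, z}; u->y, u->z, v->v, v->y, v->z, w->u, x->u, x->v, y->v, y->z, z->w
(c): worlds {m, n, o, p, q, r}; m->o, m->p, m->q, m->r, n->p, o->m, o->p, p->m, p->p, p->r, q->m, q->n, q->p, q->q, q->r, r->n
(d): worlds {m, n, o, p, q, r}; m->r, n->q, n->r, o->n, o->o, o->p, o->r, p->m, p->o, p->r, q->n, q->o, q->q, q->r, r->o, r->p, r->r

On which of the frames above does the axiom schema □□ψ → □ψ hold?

(a)

The schema corresponds to density: ∀x ∀y (Rxy → ∃z (Rxz ∧ Rzy)).
(a): ✓.
(b): fails — Rwu but no t with Rwt and Rtu.
(c): fails — Rrn but no z with Rrz and Rzn.
(d): fails — Rpm but no z with Rpz and Rzm.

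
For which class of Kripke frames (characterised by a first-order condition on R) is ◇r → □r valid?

partial functionality: ∀x ∀y ∀z (Rxy ∧ Rxz → y = z)

Suppose ◇r→□r is valid. Take Rxy, Rxz and set V(r)={y}. Then ◇r at x, so □r at x, so r at z, i.e. z=y.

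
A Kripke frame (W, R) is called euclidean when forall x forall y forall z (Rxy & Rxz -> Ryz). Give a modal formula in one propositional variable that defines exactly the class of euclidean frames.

◇p → □◇p

This is the Euclidean property; the standard corresponding axiom is 5: ◇p → □◇p.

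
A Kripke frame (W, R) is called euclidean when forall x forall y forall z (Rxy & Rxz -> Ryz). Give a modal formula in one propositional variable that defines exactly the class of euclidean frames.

A defining formula is ◇q → □◇q (the 5 axiom).
Suppose ◇q→□◇q is valid. Take Rxy, Rxz and set V(q)={y}. Then ◇q at x, so □◇q at x, so ◇q at z, so some w with Rzw has q; w=y, i.e. Rzy. By symmetry of the argument, Ryz.

◇q → □◇q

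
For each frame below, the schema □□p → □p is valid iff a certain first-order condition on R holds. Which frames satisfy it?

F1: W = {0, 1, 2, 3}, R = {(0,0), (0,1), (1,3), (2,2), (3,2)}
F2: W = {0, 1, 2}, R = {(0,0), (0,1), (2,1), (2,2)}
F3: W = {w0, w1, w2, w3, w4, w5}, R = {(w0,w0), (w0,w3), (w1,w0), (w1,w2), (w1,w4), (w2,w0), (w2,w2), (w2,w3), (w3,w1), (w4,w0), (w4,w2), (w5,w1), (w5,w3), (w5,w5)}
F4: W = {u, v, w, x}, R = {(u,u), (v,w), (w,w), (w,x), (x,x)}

F2, F4

This is the axiom for density; its first-order frame correspondent is ∀x ∀y (Rxy → ∃z (Rxz ∧ Rzy)).
F1: fails — R13 but no z with R1z and Rz3.
F2: satisfies the condition.
F3: fails — Rw3w1 but no z with Rw3z and Rzw1.
F4: satisfies the condition.
Valid on: F2, F4.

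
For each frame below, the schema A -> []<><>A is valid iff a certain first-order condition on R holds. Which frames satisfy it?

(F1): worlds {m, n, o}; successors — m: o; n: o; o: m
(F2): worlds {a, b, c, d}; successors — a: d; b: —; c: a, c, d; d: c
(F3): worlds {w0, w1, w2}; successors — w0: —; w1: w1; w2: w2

(F2), (F3)

The schema corresponds to a generalized confluence (Geach) condition: forall x forall z (xRz -> exists w (x = w & z R^2 w)).
(F1): fails — mRo but no w with m=w and oR²w.
(F2): ✓.
(F3): ✓.
Valid on: (F2), (F3).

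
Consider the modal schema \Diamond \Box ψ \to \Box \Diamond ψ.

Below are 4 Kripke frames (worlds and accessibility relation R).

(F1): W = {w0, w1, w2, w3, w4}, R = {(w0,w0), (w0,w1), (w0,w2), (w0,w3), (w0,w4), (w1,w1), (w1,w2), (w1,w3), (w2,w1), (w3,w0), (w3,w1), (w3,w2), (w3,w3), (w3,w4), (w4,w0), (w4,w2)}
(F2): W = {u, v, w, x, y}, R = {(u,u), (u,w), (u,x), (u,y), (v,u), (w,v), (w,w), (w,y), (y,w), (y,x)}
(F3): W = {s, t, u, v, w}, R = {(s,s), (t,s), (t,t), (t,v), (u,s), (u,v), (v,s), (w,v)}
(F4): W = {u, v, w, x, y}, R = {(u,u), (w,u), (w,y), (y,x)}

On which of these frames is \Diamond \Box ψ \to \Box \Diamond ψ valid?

(F3)

The schema corresponds to convergence: \forall x \forall y \forall z (Rxy \wedge Rxz \to \exists w (Ryw \wedge Rzw)).
(F1): fails — Rw0w4 and Rw0w2 but w4 and w2 have no common successor.
(F2): fails — Ruw and Rux but w and x have no common successor.
(F3): holds.
(F4): fails — Rwy and Rwu but y and u have no common successor.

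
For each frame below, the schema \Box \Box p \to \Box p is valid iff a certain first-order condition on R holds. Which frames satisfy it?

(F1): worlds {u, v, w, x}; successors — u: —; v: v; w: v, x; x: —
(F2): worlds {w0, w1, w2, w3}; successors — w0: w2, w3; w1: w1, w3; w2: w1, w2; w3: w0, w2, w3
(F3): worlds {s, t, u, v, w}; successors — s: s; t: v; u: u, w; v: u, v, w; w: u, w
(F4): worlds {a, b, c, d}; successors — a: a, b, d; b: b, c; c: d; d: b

This is the axiom for density; its first-order frame correspondent is \forall x \forall y (Rxy \to \exists z (Rxz \wedge Rzy)).
(F1): fails — Rwx but no z with Rwz and Rzx.
(F2): ✓.
(F3): ✓.
(F4): fails — Rcd but no z with Rcz and Rzd.

(F2), (F3)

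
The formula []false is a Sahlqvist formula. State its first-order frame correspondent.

Emptiness of R

□⊥ is valid iff no world has any successor (otherwise □⊥ fails at any world with one).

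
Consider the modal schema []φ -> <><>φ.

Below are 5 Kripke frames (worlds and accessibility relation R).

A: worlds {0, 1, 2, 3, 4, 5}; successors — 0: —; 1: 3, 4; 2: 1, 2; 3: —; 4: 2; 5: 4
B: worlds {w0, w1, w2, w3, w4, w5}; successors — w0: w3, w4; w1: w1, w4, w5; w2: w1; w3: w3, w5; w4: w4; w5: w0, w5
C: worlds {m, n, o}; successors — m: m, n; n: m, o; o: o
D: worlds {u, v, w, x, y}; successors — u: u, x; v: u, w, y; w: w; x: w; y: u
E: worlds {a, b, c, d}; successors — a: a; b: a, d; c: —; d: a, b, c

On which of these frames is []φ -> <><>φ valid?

The schema corresponds to a generalized confluence (Geach) condition: forall x exists w (xRw & x R^2 w).
A: fails — at 0 but no w with 0Rw and 0R²w.
B: condition met.
C: condition met.
D: condition met.
E: fails — at c but no w with cRw and cR²w.

B, C, D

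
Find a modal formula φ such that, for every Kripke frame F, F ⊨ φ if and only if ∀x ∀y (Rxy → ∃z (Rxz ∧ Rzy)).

A defining formula is □□s → □s (the C4 axiom).
Suppose □□s→□s is valid. Take Rxy and set V(s)={w : xR²w}. Then □□s at x, so □s at x, so s at y, i.e. ∃z(Rxz∧Rzy).

□□s → □s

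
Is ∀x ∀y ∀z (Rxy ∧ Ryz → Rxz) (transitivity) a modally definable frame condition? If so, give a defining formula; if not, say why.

The condition is transitivity. A defining modal formula is □p → □□p.
Suppose □p→□□p is valid. Take Rxy, Ryz and set V(p)={w : Rxw}. Then □p at x, so □□p at x, so □p at y, so p at z, i.e. Rxz.

Yes, by □p → □□p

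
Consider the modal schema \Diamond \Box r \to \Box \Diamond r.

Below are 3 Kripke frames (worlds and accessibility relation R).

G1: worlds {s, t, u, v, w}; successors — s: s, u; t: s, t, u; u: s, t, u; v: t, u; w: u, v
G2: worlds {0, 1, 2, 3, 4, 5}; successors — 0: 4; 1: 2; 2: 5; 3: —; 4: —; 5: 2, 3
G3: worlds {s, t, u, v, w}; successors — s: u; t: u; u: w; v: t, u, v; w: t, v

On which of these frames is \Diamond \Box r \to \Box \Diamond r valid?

G1

The schema corresponds to convergence: \forall x \forall y \forall z (Rxy \wedge Rxz \to \exists w (Ryw \wedge Rzw)).
G1: ✓.
G2: fails — R04 and R04 but 4 and 4 have no common successor.
G3: fails — Rvv and Rvu but v and u have no common successor.
Valid on: G1.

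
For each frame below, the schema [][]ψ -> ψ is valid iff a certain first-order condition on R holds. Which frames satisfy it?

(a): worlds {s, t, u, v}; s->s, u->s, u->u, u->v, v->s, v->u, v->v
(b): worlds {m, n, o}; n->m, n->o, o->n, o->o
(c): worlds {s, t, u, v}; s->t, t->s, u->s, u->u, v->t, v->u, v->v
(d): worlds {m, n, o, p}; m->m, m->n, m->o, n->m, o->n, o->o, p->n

This is the axiom for a generalized confluence (Geach) condition; its first-order frame correspondent is forall x exists w (x R^2 w & x = w).
(a): fails — at t but no w with tR²w and t=w.
(b): fails — at m but no w with mR²w and m=w.
(c): ✓.
(d): fails — at p but no w with pR²w and p=w.
Valid on: (c).

(c)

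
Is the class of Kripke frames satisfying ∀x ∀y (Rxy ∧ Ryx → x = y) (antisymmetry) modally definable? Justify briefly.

If a class were modally definable it would be closed under surjective bounded morphisms (Goldblatt–Thomason).
The 8-cycle (worlds a,b,c,d,e,f,g,h with a→b→c→d→e→f→g→h→a) is antisymmetric. Sending even-indexed worlds to s and odd-indexed worlds to t is a surjective bounded morphism onto the two-world frame with s↔t, which is not antisymmetric.
So no modal formula (or set of formulas) defines exactly the antisymmetric frames.

Not modally definable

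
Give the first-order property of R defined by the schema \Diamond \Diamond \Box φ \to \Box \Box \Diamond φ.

This is a Sahlqvist (Geach-type) schema ◇^2□^1φ → □^2◇^1φ.
Minimal-valuation argument: fix x; take any y with xR^2y and any z with xR^2z. Set V(φ) to the set of worlds R-reachable from y in exactly 1 step. Then □^1φ holds at y, so the antecedent holds at x; validity forces ◇^1φ at z, giving a w with zR^1w and yR^1w.
First-order correspondent: \forall x \forall y \forall z ((x R^2 y \wedge x R^2 z) \to \exists w (yRw \wedge zRw)).

\forall x \forall y \forall z ((x R^2 y \wedge x R^2 z) \to \exists w (yRw \wedge zRw))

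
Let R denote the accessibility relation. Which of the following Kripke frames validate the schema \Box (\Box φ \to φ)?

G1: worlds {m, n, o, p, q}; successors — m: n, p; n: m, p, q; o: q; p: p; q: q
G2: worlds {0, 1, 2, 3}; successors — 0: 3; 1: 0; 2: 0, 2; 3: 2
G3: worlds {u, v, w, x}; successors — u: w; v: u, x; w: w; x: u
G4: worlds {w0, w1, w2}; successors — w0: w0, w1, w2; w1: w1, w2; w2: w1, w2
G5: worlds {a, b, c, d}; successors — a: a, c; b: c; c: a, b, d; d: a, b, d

G4

Frame correspondent (Sahlqvist): \forall x \forall y (Rxy \to Ryy) — i.e. shift-reflexivity.
G1: fails — Rnm but not Rmm.
G2: fails — R10 but not R00.
G3: fails — Rvu but not Ruu.
G4: ✓.
G5: fails — Rbc but not Rcc.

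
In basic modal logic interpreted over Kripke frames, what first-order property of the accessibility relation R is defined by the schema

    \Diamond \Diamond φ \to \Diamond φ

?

transitivity: \forall x \forall y \forall z (Rxy \wedge Ryz \to Rxz)

This is frame-equivalent to □φ → □□φ (substitute ¬φ for φ and contrapose).
Suppose □φ→□□φ is valid. Take Rxy, Ryz and set V(φ)={w : Rxw}. Then □φ at x, so □□φ at x, so □φ at y, so φ at z, i.e. Rxz.
Conversely, on a frame with transitivity the schema holds at every world under every valuation.
Frame condition: \forall x \forall y \forall z (Rxy \wedge Ryz \to Rxz).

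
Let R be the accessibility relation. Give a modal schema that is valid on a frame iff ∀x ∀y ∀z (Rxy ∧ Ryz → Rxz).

A defining formula is □s → □□s (the 4 axiom).

□s → □□s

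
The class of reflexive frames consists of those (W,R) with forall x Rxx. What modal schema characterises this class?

The condition is reflexivity. The T schema □p → p defines it.
Suppose □p→p is valid. At any x set V(p)={w : Rxw}. Then □p holds at x, so p holds at x, i.e. Rxx.

□p → p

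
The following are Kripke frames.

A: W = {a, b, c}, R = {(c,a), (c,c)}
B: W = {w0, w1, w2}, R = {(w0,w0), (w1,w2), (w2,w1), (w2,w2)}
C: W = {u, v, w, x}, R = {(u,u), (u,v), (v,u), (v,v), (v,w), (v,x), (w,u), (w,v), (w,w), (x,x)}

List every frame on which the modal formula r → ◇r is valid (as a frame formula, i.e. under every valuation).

C

The schema corresponds to reflexivity: ∀x Rxx.
A: fails — world a does not see itself.
B: fails — world w1 does not see itself.
C: condition met.
Valid on: C.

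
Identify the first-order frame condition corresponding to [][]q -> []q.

Density

This schema is the C4 axiom.
It corresponds to density: forall x forall y (Rxy -> exists z (Rxz & Rzy)).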